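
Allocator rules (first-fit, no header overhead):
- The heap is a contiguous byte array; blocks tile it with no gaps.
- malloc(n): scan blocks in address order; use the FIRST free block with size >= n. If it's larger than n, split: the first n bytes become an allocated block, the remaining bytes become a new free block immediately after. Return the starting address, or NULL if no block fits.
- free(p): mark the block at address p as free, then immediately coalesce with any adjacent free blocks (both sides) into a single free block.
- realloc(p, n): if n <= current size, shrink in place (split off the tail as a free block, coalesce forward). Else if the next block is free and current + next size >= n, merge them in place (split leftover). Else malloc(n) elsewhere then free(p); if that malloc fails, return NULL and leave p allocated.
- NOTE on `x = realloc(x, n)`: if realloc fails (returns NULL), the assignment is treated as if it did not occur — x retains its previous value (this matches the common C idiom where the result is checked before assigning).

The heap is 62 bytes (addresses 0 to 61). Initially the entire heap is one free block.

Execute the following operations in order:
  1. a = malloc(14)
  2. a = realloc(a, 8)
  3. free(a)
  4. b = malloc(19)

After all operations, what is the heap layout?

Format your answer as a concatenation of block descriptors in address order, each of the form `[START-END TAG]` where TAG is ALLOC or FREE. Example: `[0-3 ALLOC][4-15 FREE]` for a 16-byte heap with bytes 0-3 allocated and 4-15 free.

Op 1: a = malloc(14) -> a = 0; heap: [0-13 ALLOC][14-61 FREE]
Op 2: a = realloc(a, 8) -> a = 0; heap: [0-7 ALLOC][8-61 FREE]
Op 3: free(a) -> (freed a); heap: [0-61 FREE]
Op 4: b = malloc(19) -> b = 0; heap: [0-18 ALLOC][19-61 FREE]

Answer: [0-18 ALLOC][19-61 FREE]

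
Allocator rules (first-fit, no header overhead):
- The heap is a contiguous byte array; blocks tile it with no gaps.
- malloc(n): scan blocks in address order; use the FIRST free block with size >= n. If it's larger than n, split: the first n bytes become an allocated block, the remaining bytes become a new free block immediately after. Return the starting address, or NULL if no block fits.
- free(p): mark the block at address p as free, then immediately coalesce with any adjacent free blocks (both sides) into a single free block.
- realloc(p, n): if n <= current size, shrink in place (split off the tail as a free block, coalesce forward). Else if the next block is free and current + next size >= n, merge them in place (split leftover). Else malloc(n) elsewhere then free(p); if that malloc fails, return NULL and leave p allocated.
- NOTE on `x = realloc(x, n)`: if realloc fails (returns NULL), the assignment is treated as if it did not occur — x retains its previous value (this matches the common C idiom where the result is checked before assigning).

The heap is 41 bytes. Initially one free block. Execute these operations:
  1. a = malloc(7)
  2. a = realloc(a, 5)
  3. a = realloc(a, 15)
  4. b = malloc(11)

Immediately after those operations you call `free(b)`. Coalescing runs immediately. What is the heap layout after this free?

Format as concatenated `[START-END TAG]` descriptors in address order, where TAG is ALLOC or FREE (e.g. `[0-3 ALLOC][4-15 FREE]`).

Op 1: a = malloc(7) -> a = 0; heap: [0-6 ALLOC][7-40 FREE]
Op 2: a = realloc(a, 5) -> a = 0; heap: [0-4 ALLOC][5-40 FREE]
Op 3: a = realloc(a, 15) -> a = 0; heap: [0-14 ALLOC][15-40 FREE]
Op 4: b = malloc(11) -> b = 15; heap: [0-14 ALLOC][15-25 ALLOC][26-40 FREE]
free(b): b = 15 -> block [15-25 ALLOC]; mark free, coalesce with adjacent free neighbors -> [0-14 ALLOC][15-40 FREE]

Answer: [0-14 ALLOC][15-40 FREE]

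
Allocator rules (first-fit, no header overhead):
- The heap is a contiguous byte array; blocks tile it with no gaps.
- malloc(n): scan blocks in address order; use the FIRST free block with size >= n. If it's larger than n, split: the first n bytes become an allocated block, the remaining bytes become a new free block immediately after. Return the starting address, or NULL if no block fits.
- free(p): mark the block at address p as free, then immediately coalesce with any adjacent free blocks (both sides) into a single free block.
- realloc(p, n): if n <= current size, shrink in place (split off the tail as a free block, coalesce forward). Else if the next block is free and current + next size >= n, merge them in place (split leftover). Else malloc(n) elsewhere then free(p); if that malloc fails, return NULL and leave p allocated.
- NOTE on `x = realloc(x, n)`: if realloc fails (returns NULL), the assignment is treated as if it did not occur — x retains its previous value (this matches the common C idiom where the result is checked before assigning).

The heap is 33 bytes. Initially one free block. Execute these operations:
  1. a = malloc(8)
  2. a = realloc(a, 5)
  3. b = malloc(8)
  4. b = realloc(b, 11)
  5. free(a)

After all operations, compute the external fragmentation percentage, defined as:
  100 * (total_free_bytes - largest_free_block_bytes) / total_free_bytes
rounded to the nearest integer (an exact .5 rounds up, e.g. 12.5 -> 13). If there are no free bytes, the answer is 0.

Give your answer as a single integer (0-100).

Op 1: a = malloc(8) -> a = 0; heap: [0-7 ALLOC][8-32 FREE]
Op 2: a = realloc(a, 5) -> a = 0; heap: [0-4 ALLOC][5-32 FREE]
Op 3: b = malloc(8) -> b = 5; heap: [0-4 ALLOC][5-12 ALLOC][13-32 FREE]
Op 4: b = realloc(b, 11) -> b = 5; heap: [0-4 ALLOC][5-15 ALLOC][16-32 FREE]
Op 5: free(a) -> (freed a); heap: [0-4 FREE][5-15 ALLOC][16-32 FREE]
Free blocks: [5 17] total_free=22 largest=17 -> 100*(22-17)/22 = 500/22 ≈ 22.727 -> rounds to 23

Answer: 23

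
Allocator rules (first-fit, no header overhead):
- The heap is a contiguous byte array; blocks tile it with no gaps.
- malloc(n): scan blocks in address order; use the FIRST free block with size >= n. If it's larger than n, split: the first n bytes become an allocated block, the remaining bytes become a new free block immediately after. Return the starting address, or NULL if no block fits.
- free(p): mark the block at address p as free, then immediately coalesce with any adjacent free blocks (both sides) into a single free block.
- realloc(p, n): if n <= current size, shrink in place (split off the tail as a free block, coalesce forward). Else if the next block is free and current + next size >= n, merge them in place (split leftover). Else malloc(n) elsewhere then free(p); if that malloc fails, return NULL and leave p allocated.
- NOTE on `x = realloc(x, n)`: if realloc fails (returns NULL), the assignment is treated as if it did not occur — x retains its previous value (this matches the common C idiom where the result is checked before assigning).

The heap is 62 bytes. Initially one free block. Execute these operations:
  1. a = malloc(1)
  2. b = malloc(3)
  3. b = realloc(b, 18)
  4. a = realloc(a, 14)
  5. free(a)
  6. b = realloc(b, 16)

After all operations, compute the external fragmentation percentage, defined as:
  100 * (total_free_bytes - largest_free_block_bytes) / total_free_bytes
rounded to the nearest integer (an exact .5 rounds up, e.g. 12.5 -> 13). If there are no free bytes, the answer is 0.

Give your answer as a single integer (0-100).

Op 1: a = malloc(1) -> a = 0; heap: [0-0 ALLOC][1-61 FREE]
Op 2: b = malloc(3) -> b = 1; heap: [0-0 ALLOC][1-3 ALLOC][4-61 FREE]
Op 3: b = realloc(b, 18) -> b = 1; heap: [0-0 ALLOC][1-18 ALLOC][19-61 FREE]
Op 4: a = realloc(a, 14) -> a = 19; heap: [0-0 FREE][1-18 ALLOC][19-32 ALLOC][33-61 FREE]
Op 5: free(a) -> (freed a); heap: [0-0 FREE][1-18 ALLOC][19-61 FREE]
Op 6: b = realloc(b, 16) -> b = 1; heap: [0-0 FREE][1-16 ALLOC][17-61 FREE]
Free blocks: [1 45] total_free=46 largest=45 -> 100*(46-45)/46 = 100/46 ≈ 2.174 -> rounds to 2

Answer: 2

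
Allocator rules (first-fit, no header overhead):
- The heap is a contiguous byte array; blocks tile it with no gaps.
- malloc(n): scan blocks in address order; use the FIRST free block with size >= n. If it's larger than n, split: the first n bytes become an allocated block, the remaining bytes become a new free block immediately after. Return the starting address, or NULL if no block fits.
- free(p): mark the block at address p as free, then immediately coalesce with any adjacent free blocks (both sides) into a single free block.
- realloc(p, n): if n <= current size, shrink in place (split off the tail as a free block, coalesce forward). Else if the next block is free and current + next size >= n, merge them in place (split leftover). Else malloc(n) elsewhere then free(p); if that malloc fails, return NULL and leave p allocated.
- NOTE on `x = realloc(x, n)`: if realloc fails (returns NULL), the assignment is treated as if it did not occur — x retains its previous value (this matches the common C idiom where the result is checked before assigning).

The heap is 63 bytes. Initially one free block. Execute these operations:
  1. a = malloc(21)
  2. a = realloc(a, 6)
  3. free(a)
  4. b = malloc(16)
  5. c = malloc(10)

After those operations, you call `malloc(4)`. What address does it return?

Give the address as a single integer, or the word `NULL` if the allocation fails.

Answer: 26

Derivation:
Op 1: a = malloc(21) -> a = 0; heap: [0-20 ALLOC][21-62 FREE]
Op 2: a = realloc(a, 6) -> a = 0; heap: [0-5 ALLOC][6-62 FREE]
Op 3: free(a) -> (freed a); heap: [0-62 FREE]
Op 4: b = malloc(16) -> b = 0; heap: [0-15 ALLOC][16-62 FREE]
Op 5: c = malloc(10) -> c = 16; heap: [0-15 ALLOC][16-25 ALLOC][26-62 FREE]
malloc(4): first-fit scan over [0-15 ALLOC][16-25 ALLOC][26-62 FREE] -> 26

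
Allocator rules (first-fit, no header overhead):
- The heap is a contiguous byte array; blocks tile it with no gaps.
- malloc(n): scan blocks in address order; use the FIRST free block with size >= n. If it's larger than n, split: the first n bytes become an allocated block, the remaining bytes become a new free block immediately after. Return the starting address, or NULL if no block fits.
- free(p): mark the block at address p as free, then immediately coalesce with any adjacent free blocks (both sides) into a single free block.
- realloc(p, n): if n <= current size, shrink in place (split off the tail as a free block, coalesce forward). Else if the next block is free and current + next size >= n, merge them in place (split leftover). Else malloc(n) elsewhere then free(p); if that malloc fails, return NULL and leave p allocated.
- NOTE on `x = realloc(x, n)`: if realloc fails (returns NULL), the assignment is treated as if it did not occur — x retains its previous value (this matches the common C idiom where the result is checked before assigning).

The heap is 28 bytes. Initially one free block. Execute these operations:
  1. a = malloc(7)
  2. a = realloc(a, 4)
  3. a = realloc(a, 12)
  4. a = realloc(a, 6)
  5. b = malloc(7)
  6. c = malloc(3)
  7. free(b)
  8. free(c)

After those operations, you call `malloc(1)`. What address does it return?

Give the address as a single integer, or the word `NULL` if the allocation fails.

Answer: 6

Derivation:
Op 1: a = malloc(7) -> a = 0; heap: [0-6 ALLOC][7-27 FREE]
Op 2: a = realloc(a, 4) -> a = 0; heap: [0-3 ALLOC][4-27 FREE]
Op 3: a = realloc(a, 12) -> a = 0; heap: [0-11 ALLOC][12-27 FREE]
Op 4: a = realloc(a, 6) -> a = 0; heap: [0-5 ALLOC][6-27 FREE]
Op 5: b = malloc(7) -> b = 6; heap: [0-5 ALLOC][6-12 ALLOC][13-27 FREE]
Op 6: c = malloc(3) -> c = 13; heap: [0-5 ALLOC][6-12 ALLOC][13-15 ALLOC][16-27 FREE]
Op 7: free(b) -> (freed b); heap: [0-5 ALLOC][6-12 FREE][13-15 ALLOC][16-27 FREE]
Op 8: free(c) -> (freed c); heap: [0-5 ALLOC][6-27 FREE]
malloc(1): first-fit scan over [0-5 ALLOC][6-27 FREE] -> 6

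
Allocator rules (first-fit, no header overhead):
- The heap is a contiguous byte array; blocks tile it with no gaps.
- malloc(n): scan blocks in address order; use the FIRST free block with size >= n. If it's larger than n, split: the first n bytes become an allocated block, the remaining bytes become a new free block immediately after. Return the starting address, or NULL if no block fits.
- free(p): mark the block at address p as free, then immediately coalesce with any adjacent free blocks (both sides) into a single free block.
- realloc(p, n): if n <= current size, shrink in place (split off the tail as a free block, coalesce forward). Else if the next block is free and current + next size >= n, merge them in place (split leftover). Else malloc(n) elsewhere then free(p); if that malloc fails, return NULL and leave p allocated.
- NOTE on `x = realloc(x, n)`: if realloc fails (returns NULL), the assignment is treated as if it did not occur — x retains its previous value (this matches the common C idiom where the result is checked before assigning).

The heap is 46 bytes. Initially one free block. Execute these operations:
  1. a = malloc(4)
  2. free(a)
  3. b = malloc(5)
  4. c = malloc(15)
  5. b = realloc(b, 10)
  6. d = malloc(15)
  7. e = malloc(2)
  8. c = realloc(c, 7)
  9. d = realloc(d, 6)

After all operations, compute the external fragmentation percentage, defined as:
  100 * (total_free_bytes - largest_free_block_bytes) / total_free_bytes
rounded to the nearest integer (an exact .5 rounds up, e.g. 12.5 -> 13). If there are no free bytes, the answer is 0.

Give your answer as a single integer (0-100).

Answer: 52

Derivation:
Op 1: a = malloc(4) -> a = 0; heap: [0-3 ALLOC][4-45 FREE]
Op 2: free(a) -> (freed a); heap: [0-45 FREE]
Op 3: b = malloc(5) -> b = 0; heap: [0-4 ALLOC][5-45 FREE]
Op 4: c = malloc(15) -> c = 5; heap: [0-4 ALLOC][5-19 ALLOC][20-45 FREE]
Op 5: b = realloc(b, 10) -> b = 20; heap: [0-4 FREE][5-19 ALLOC][20-29 ALLOC][30-45 FREE]
Op 6: d = malloc(15) -> d = 30; heap: [0-4 FREE][5-19 ALLOC][20-29 ALLOC][30-44 ALLOC][45-45 FREE]
Op 7: e = malloc(2) -> e = 0; heap: [0-1 ALLOC][2-4 FREE][5-19 ALLOC][20-29 ALLOC][30-44 ALLOC][45-45 FREE]
Op 8: c = realloc(c, 7) -> c = 5; heap: [0-1 ALLOC][2-4 FREE][5-11 ALLOC][12-19 FREE][20-29 ALLOC][30-44 ALLOC][45-45 FREE]
Op 9: d = realloc(d, 6) -> d = 30; heap: [0-1 ALLOC][2-4 FREE][5-11 ALLOC][12-19 FREE][20-29 ALLOC][30-35 ALLOC][36-45 FREE]
Free blocks: [3 8 10] total_free=21 largest=10 -> 100*(21-10)/21 = 1100/21 ≈ 52.381 -> rounds to 52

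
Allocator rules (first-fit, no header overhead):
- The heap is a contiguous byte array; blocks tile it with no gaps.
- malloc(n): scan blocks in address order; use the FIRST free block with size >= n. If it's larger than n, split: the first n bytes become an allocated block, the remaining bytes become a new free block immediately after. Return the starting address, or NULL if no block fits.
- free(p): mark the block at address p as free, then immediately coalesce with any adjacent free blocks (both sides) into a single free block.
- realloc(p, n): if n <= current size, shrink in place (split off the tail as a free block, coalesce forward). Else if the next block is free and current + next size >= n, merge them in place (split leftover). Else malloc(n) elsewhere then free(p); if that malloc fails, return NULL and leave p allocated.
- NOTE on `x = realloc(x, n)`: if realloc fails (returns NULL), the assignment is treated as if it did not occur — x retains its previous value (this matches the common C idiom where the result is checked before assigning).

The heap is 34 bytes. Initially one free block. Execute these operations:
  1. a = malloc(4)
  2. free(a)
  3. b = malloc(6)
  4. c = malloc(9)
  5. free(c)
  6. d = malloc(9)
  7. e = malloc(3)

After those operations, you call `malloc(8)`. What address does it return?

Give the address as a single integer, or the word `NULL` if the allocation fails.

Op 1: a = malloc(4) -> a = 0; heap: [0-3 ALLOC][4-33 FREE]
Op 2: free(a) -> (freed a); heap: [0-33 FREE]
Op 3: b = malloc(6) -> b = 0; heap: [0-5 ALLOC][6-33 FREE]
Op 4: c = malloc(9) -> c = 6; heap: [0-5 ALLOC][6-14 ALLOC][15-33 FREE]
Op 5: free(c) -> (freed c); heap: [0-5 ALLOC][6-33 FREE]
Op 6: d = malloc(9) -> d = 6; heap: [0-5 ALLOC][6-14 ALLOC][15-33 FREE]
Op 7: e = malloc(3) -> e = 15; heap: [0-5 ALLOC][6-14 ALLOC][15-17 ALLOC][18-33 FREE]
malloc(8): first-fit scan over [0-5 ALLOC][6-14 ALLOC][15-17 ALLOC][18-33 FREE] -> 18

Answer: 18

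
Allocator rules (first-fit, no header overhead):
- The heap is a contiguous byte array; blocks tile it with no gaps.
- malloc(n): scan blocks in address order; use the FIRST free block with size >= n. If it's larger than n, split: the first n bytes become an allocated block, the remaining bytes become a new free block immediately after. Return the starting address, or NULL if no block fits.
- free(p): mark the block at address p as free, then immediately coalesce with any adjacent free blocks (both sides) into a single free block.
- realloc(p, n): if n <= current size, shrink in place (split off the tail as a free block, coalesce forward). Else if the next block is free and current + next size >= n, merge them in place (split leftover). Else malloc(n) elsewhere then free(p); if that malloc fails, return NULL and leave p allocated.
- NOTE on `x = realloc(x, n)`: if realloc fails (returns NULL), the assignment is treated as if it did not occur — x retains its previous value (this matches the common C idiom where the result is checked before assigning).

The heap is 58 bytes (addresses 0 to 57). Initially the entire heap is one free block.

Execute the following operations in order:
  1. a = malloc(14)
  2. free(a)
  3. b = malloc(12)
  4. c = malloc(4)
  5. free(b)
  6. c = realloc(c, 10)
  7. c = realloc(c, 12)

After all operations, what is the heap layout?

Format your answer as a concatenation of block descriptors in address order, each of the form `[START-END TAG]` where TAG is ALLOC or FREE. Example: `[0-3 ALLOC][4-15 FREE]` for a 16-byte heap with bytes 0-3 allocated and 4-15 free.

Answer: [0-11 FREE][12-23 ALLOC][24-57 FREE]

Derivation:
Op 1: a = malloc(14) -> a = 0; heap: [0-13 ALLOC][14-57 FREE]
Op 2: free(a) -> (freed a); heap: [0-57 FREE]
Op 3: b = malloc(12) -> b = 0; heap: [0-11 ALLOC][12-57 FREE]
Op 4: c = malloc(4) -> c = 12; heap: [0-11 ALLOC][12-15 ALLOC][16-57 FREE]
Op 5: free(b) -> (freed b); heap: [0-11 FREE][12-15 ALLOC][16-57 FREE]
Op 6: c = realloc(c, 10) -> c = 12; heap: [0-11 FREE][12-21 ALLOC][22-57 FREE]
Op 7: c = realloc(c, 12) -> c = 12; heap: [0-11 FREE][12-23 ALLOC][24-57 FREE]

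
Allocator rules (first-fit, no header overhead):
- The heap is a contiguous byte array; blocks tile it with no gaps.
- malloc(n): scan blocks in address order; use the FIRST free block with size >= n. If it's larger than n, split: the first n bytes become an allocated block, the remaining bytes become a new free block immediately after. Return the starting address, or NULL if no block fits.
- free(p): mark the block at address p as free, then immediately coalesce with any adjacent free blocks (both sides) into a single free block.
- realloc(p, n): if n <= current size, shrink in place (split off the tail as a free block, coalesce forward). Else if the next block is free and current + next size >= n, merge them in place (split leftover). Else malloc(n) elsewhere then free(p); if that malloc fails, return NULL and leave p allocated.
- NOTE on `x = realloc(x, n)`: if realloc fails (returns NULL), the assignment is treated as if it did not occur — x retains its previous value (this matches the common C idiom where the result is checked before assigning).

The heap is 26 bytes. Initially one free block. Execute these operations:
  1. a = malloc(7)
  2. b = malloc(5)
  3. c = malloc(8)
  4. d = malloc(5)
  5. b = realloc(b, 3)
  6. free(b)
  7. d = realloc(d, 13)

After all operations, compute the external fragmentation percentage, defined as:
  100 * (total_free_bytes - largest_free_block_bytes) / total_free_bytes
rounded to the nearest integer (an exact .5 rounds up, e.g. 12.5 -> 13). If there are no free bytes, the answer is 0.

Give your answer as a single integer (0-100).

Op 1: a = malloc(7) -> a = 0; heap: [0-6 ALLOC][7-25 FREE]
Op 2: b = malloc(5) -> b = 7; heap: [0-6 ALLOC][7-11 ALLOC][12-25 FREE]
Op 3: c = malloc(8) -> c = 12; heap: [0-6 ALLOC][7-11 ALLOC][12-19 ALLOC][20-25 FREE]
Op 4: d = malloc(5) -> d = 20; heap: [0-6 ALLOC][7-11 ALLOC][12-19 ALLOC][20-24 ALLOC][25-25 FREE]
Op 5: b = realloc(b, 3) -> b = 7; heap: [0-6 ALLOC][7-9 ALLOC][10-11 FREE][12-19 ALLOC][20-24 ALLOC][25-25 FREE]
Op 6: free(b) -> (freed b); heap: [0-6 ALLOC][7-11 FREE][12-19 ALLOC][20-24 ALLOC][25-25 FREE]
Op 7: d = realloc(d, 13) -> NULL (d unchanged); heap: [0-6 ALLOC][7-11 FREE][12-19 ALLOC][20-24 ALLOC][25-25 FREE]
Free blocks: [5 1] total_free=6 largest=5 -> 100*(6-5)/6 = 100/6 ≈ 16.667 -> rounds to 17

Answer: 17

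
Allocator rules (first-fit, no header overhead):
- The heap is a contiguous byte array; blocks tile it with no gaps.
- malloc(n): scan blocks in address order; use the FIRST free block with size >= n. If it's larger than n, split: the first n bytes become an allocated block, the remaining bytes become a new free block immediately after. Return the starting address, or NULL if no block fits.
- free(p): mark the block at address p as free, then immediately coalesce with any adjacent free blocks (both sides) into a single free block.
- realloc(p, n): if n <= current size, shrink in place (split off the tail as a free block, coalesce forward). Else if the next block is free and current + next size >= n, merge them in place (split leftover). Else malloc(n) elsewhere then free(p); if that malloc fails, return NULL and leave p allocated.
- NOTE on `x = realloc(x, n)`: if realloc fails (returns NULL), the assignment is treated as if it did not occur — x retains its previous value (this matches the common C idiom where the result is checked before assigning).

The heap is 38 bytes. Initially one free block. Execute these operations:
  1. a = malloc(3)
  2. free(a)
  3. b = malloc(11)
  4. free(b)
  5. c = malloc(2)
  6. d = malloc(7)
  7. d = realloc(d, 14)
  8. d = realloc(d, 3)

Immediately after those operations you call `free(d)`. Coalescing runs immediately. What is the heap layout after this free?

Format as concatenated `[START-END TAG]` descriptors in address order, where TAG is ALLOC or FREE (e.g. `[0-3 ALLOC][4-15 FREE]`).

Answer: [0-1 ALLOC][2-37 FREE]

Derivation:
Op 1: a = malloc(3) -> a = 0; heap: [0-2 ALLOC][3-37 FREE]
Op 2: free(a) -> (freed a); heap: [0-37 FREE]
Op 3: b = malloc(11) -> b = 0; heap: [0-10 ALLOC][11-37 FREE]
Op 4: free(b) -> (freed b); heap: [0-37 FREE]
Op 5: c = malloc(2) -> c = 0; heap: [0-1 ALLOC][2-37 FREE]
Op 6: d = malloc(7) -> d = 2; heap: [0-1 ALLOC][2-8 ALLOC][9-37 FREE]
Op 7: d = realloc(d, 14) -> d = 2; heap: [0-1 ALLOC][2-15 ALLOC][16-37 FREE]
Op 8: d = realloc(d, 3) -> d = 2; heap: [0-1 ALLOC][2-4 ALLOC][5-37 FREE]
free(d): d = 2 -> block [2-4 ALLOC]; mark free, coalesce with adjacent free neighbors -> [0-1 ALLOC][2-37 FREE]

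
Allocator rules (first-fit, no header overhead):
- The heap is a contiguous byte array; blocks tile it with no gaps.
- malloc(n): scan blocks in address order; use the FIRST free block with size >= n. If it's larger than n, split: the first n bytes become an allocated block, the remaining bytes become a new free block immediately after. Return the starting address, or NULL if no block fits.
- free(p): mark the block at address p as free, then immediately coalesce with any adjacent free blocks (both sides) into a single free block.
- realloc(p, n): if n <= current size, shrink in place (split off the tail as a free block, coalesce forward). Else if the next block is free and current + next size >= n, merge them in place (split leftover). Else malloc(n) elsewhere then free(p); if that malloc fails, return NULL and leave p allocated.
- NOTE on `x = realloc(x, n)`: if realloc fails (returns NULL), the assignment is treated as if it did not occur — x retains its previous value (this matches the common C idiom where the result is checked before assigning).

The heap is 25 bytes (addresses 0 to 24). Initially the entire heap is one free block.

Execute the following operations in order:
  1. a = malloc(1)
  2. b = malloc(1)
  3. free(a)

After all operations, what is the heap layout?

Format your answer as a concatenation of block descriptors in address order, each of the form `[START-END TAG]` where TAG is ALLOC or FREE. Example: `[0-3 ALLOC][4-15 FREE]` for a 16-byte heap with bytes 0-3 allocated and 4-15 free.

Op 1: a = malloc(1) -> a = 0; heap: [0-0 ALLOC][1-24 FREE]
Op 2: b = malloc(1) -> b = 1; heap: [0-0 ALLOC][1-1 ALLOC][2-24 FREE]
Op 3: free(a) -> (freed a); heap: [0-0 FREE][1-1 ALLOC][2-24 FREE]

Answer: [0-0 FREE][1-1 ALLOC][2-24 FREE]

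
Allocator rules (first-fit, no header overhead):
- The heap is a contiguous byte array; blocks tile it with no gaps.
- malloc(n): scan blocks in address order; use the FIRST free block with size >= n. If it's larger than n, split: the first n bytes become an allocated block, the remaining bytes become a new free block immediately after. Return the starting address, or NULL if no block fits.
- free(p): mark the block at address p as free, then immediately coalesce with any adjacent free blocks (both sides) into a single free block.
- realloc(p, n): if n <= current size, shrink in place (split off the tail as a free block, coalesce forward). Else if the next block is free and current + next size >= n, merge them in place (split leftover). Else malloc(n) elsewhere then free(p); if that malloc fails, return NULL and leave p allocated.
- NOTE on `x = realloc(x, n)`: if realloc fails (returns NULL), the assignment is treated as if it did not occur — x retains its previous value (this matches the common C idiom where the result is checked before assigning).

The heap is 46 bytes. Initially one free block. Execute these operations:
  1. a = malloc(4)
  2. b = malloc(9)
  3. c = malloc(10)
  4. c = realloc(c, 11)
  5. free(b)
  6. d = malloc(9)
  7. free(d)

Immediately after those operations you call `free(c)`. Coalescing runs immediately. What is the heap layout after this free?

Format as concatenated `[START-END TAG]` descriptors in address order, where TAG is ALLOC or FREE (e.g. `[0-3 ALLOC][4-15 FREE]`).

Op 1: a = malloc(4) -> a = 0; heap: [0-3 ALLOC][4-45 FREE]
Op 2: b = malloc(9) -> b = 4; heap: [0-3 ALLOC][4-12 ALLOC][13-45 FREE]
Op 3: c = malloc(10) -> c = 13; heap: [0-3 ALLOC][4-12 ALLOC][13-22 ALLOC][23-45 FREE]
Op 4: c = realloc(c, 11) -> c = 13; heap: [0-3 ALLOC][4-12 ALLOC][13-23 ALLOC][24-45 FREE]
Op 5: free(b) -> (freed b); heap: [0-3 ALLOC][4-12 FREE][13-23 ALLOC][24-45 FREE]
Op 6: d = malloc(9) -> d = 4; heap: [0-3 ALLOC][4-12 ALLOC][13-23 ALLOC][24-45 FREE]
Op 7: free(d) -> (freed d); heap: [0-3 ALLOC][4-12 FREE][13-23 ALLOC][24-45 FREE]
free(c): c = 13 -> block [13-23 ALLOC]; mark free, coalesce with adjacent free neighbors -> [0-3 ALLOC][4-45 FREE]

Answer: [0-3 ALLOC][4-45 FREE]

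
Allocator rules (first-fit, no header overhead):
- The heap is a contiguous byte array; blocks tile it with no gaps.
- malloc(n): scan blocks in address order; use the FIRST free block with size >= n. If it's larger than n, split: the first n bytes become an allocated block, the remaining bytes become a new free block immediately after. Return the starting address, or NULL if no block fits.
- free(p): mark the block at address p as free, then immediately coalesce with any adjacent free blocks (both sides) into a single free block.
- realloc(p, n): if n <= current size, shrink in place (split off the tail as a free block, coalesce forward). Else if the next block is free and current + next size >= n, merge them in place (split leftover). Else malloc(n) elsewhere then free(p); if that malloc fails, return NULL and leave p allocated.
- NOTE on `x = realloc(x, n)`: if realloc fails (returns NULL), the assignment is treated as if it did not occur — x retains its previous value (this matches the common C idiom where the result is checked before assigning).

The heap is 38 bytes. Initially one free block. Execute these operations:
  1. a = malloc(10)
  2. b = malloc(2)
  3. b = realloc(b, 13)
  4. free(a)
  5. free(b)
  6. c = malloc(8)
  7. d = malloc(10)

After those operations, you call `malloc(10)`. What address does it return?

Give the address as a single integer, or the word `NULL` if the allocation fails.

Op 1: a = malloc(10) -> a = 0; heap: [0-9 ALLOC][10-37 FREE]
Op 2: b = malloc(2) -> b = 10; heap: [0-9 ALLOC][10-11 ALLOC][12-37 FREE]
Op 3: b = realloc(b, 13) -> b = 10; heap: [0-9 ALLOC][10-22 ALLOC][23-37 FREE]
Op 4: free(a) -> (freed a); heap: [0-9 FREE][10-22 ALLOC][23-37 FREE]
Op 5: free(b) -> (freed b); heap: [0-37 FREE]
Op 6: c = malloc(8) -> c = 0; heap: [0-7 ALLOC][8-37 FREE]
Op 7: d = malloc(10) -> d = 8; heap: [0-7 ALLOC][8-17 ALLOC][18-37 FREE]
malloc(10): first-fit scan over [0-7 ALLOC][8-17 ALLOC][18-37 FREE] -> 18

Answer: 18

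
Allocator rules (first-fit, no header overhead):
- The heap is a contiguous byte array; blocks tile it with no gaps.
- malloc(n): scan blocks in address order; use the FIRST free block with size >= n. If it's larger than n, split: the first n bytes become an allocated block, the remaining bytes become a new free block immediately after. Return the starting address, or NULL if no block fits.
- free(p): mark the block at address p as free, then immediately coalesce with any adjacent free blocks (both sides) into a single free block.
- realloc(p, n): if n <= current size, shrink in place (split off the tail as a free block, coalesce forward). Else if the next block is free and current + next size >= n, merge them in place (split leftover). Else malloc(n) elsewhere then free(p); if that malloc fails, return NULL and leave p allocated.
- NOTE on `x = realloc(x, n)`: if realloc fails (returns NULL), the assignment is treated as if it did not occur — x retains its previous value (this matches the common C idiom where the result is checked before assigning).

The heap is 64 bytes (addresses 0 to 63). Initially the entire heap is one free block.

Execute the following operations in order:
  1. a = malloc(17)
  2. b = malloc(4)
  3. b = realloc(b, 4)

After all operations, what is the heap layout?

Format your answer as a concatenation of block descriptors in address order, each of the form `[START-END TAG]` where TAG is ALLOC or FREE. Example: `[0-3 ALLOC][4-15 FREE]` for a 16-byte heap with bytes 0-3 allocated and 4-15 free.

Op 1: a = malloc(17) -> a = 0; heap: [0-16 ALLOC][17-63 FREE]
Op 2: b = malloc(4) -> b = 17; heap: [0-16 ALLOC][17-20 ALLOC][21-63 FREE]
Op 3: b = realloc(b, 4) -> b = 17; heap: [0-16 ALLOC][17-20 ALLOC][21-63 FREE]

Answer: [0-16 ALLOC][17-20 ALLOC][21-63 FREE]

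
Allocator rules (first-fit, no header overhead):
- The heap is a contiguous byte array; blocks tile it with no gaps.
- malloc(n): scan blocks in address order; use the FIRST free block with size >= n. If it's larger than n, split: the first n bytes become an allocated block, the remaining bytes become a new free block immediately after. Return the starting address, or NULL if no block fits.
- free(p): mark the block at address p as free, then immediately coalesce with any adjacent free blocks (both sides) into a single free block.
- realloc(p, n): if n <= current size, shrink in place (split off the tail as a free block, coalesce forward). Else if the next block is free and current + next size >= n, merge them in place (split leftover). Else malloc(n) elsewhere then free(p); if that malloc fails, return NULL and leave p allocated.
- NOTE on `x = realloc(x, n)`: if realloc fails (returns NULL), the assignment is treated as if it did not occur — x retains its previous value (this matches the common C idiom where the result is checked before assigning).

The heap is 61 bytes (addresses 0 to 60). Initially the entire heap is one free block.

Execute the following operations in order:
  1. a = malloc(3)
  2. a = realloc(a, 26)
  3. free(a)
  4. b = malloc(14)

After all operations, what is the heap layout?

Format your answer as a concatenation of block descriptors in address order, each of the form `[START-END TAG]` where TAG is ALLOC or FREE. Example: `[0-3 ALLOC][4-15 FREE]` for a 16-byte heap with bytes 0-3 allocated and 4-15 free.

Answer: [0-13 ALLOC][14-60 FREE]

Derivation:
Op 1: a = malloc(3) -> a = 0; heap: [0-2 ALLOC][3-60 FREE]
Op 2: a = realloc(a, 26) -> a = 0; heap: [0-25 ALLOC][26-60 FREE]
Op 3: free(a) -> (freed a); heap: [0-60 FREE]
Op 4: b = malloc(14) -> b = 0; heap: [0-13 ALLOC][14-60 FREE]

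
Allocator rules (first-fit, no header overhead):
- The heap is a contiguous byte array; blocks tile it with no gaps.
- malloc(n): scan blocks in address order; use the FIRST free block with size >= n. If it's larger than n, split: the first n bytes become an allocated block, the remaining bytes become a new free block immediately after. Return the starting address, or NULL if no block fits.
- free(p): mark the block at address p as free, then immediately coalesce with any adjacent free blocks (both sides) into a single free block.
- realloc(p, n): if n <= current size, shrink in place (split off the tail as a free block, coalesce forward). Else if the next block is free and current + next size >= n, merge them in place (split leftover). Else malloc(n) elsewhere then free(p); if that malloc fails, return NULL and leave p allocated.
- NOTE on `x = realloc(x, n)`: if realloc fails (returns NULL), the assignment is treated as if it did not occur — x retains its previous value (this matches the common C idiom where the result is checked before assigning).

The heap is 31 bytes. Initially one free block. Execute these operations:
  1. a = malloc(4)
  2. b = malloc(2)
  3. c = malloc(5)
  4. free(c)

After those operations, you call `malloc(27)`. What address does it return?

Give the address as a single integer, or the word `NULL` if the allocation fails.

Answer: NULL

Derivation:
Op 1: a = malloc(4) -> a = 0; heap: [0-3 ALLOC][4-30 FREE]
Op 2: b = malloc(2) -> b = 4; heap: [0-3 ALLOC][4-5 ALLOC][6-30 FREE]
Op 3: c = malloc(5) -> c = 6; heap: [0-3 ALLOC][4-5 ALLOC][6-10 ALLOC][11-30 FREE]
Op 4: free(c) -> (freed c); heap: [0-3 ALLOC][4-5 ALLOC][6-30 FREE]
malloc(27): first-fit scan over [0-3 ALLOC][4-5 ALLOC][6-30 FREE] -> NULL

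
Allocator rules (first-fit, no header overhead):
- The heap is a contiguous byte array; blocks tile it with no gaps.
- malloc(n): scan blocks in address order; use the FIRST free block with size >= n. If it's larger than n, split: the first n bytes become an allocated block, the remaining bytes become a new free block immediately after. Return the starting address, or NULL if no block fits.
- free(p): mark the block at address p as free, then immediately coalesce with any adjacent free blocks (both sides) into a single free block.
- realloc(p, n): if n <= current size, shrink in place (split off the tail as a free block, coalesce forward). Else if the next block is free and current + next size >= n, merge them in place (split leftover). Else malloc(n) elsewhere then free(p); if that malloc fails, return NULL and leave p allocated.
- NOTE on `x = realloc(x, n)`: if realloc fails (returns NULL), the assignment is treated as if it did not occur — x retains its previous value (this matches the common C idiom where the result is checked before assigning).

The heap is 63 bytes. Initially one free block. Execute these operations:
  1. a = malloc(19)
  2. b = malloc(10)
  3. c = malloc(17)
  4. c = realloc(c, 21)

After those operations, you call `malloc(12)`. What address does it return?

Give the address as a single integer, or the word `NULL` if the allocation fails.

Answer: 50

Derivation:
Op 1: a = malloc(19) -> a = 0; heap: [0-18 ALLOC][19-62 FREE]
Op 2: b = malloc(10) -> b = 19; heap: [0-18 ALLOC][19-28 ALLOC][29-62 FREE]
Op 3: c = malloc(17) -> c = 29; heap: [0-18 ALLOC][19-28 ALLOC][29-45 ALLOC][46-62 FREE]
Op 4: c = realloc(c, 21) -> c = 29; heap: [0-18 ALLOC][19-28 ALLOC][29-49 ALLOC][50-62 FREE]
malloc(12): first-fit scan over [0-18 ALLOC][19-28 ALLOC][29-49 ALLOC][50-62 FREE] -> 50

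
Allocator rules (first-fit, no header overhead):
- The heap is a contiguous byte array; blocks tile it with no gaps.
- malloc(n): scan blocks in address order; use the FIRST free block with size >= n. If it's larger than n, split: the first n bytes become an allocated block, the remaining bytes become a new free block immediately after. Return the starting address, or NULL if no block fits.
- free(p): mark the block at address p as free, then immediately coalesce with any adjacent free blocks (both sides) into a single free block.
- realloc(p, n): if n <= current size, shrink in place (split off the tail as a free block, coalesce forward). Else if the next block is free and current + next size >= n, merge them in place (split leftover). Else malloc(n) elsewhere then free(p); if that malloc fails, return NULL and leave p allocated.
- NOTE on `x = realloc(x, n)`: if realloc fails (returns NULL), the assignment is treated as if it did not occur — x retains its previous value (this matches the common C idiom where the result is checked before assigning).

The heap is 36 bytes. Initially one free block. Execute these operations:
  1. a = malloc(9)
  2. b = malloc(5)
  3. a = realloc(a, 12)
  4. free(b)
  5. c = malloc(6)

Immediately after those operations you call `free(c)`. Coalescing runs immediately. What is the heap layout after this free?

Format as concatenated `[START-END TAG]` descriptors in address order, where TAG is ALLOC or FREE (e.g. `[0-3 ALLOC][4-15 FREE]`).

Answer: [0-13 FREE][14-25 ALLOC][26-35 FREE]

Derivation:
Op 1: a = malloc(9) -> a = 0; heap: [0-8 ALLOC][9-35 FREE]
Op 2: b = malloc(5) -> b = 9; heap: [0-8 ALLOC][9-13 ALLOC][14-35 FREE]
Op 3: a = realloc(a, 12) -> a = 14; heap: [0-8 FREE][9-13 ALLOC][14-25 ALLOC][26-35 FREE]
Op 4: free(b) -> (freed b); heap: [0-13 FREE][14-25 ALLOC][26-35 FREE]
Op 5: c = malloc(6) -> c = 0; heap: [0-5 ALLOC][6-13 FREE][14-25 ALLOC][26-35 FREE]
free(c): c = 0 -> block [0-5 ALLOC]; mark free, coalesce with adjacent free neighbors -> [0-13 FREE][14-25 ALLOC][26-35 FREE]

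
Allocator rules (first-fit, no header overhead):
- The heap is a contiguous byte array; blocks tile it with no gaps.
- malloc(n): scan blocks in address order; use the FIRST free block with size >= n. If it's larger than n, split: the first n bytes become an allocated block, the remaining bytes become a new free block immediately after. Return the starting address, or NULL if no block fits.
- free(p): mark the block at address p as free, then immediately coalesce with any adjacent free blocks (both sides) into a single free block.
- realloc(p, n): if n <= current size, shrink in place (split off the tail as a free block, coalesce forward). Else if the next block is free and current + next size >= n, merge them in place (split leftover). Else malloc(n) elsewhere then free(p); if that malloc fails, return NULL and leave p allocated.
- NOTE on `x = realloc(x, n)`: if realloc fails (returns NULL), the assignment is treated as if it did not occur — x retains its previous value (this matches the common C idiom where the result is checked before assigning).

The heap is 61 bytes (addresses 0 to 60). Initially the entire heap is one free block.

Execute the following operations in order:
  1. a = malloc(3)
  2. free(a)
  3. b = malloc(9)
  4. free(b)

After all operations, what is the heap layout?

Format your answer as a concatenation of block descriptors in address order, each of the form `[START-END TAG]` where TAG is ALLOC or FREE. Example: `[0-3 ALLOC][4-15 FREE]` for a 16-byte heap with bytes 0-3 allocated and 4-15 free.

Op 1: a = malloc(3) -> a = 0; heap: [0-2 ALLOC][3-60 FREE]
Op 2: free(a) -> (freed a); heap: [0-60 FREE]
Op 3: b = malloc(9) -> b = 0; heap: [0-8 ALLOC][9-60 FREE]
Op 4: free(b) -> (freed b); heap: [0-60 FREE]

Answer: [0-60 FREE]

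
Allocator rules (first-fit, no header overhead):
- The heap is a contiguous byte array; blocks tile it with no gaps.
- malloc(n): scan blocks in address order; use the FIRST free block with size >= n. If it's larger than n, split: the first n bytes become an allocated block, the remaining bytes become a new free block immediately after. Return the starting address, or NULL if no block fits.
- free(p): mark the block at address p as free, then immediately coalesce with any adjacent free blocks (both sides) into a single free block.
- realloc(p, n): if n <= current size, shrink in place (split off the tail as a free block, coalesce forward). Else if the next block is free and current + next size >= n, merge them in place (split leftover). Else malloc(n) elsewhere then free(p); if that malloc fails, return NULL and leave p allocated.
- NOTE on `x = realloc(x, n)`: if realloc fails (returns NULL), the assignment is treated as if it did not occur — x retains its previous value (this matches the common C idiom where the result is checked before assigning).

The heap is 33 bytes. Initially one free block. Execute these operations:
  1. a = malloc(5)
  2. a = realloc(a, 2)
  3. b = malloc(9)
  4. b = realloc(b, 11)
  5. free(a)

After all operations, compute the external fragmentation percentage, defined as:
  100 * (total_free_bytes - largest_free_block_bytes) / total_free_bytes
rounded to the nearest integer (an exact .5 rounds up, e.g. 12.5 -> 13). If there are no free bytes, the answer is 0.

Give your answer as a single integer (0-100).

Answer: 9

Derivation:
Op 1: a = malloc(5) -> a = 0; heap: [0-4 ALLOC][5-32 FREE]
Op 2: a = realloc(a, 2) -> a = 0; heap: [0-1 ALLOC][2-32 FREE]
Op 3: b = malloc(9) -> b = 2; heap: [0-1 ALLOC][2-10 ALLOC][11-32 FREE]
Op 4: b = realloc(b, 11) -> b = 2; heap: [0-1 ALLOC][2-12 ALLOC][13-32 FREE]
Op 5: free(a) -> (freed a); heap: [0-1 FREE][2-12 ALLOC][13-32 FREE]
Free blocks: [2 20] total_free=22 largest=20 -> 100*(22-20)/22 = 200/22 ≈ 9.091 -> rounds to 9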